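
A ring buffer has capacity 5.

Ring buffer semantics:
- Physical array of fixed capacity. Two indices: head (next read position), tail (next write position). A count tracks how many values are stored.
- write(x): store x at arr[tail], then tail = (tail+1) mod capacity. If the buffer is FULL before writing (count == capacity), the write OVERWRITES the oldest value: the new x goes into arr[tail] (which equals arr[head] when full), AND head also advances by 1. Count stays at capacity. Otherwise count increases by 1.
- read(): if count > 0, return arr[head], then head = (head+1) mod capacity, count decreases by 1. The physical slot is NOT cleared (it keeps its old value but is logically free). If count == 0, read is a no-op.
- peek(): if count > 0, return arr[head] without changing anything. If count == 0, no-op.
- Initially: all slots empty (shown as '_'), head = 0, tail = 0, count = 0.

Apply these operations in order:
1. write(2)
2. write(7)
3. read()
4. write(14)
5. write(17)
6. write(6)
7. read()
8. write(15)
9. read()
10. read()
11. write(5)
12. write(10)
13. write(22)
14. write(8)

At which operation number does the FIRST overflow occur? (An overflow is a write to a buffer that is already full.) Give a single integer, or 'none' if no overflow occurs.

Answer: 14

Derivation:
After op 1 (write(2)): arr=[2 _ _ _ _] head=0 tail=1 count=1
After op 2 (write(7)): arr=[2 7 _ _ _] head=0 tail=2 count=2
After op 3 (read()): arr=[2 7 _ _ _] head=1 tail=2 count=1
After op 4 (write(14)): arr=[2 7 14 _ _] head=1 tail=3 count=2
After op 5 (write(17)): arr=[2 7 14 17 _] head=1 tail=4 count=3
After op 6 (write(6)): arr=[2 7 14 17 6] head=1 tail=0 count=4
After op 7 (read()): arr=[2 7 14 17 6] head=2 tail=0 count=3
After op 8 (write(15)): arr=[15 7 14 17 6] head=2 tail=1 count=4
After op 9 (read()): arr=[15 7 14 17 6] head=3 tail=1 count=3
After op 10 (read()): arr=[15 7 14 17 6] head=4 tail=1 count=2
After op 11 (write(5)): arr=[15 5 14 17 6] head=4 tail=2 count=3
After op 12 (write(10)): arr=[15 5 10 17 6] head=4 tail=3 count=4
After op 13 (write(22)): arr=[15 5 10 22 6] head=4 tail=4 count=5
After op 14 (write(8)): arr=[15 5 10 22 8] head=0 tail=0 count=5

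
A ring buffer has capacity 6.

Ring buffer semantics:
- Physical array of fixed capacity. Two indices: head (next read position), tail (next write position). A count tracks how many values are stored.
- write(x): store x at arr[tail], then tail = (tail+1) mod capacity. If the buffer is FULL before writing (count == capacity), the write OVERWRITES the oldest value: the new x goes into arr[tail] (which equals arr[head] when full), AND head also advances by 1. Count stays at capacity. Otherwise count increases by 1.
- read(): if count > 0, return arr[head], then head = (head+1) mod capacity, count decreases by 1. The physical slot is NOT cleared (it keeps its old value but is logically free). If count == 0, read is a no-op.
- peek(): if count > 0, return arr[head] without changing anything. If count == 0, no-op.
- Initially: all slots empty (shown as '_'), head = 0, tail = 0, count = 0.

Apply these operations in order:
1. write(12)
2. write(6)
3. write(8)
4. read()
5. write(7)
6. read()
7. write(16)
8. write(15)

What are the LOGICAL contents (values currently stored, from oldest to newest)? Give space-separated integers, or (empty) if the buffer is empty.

After op 1 (write(12)): arr=[12 _ _ _ _ _] head=0 tail=1 count=1
After op 2 (write(6)): arr=[12 6 _ _ _ _] head=0 tail=2 count=2
After op 3 (write(8)): arr=[12 6 8 _ _ _] head=0 tail=3 count=3
After op 4 (read()): arr=[12 6 8 _ _ _] head=1 tail=3 count=2
After op 5 (write(7)): arr=[12 6 8 7 _ _] head=1 tail=4 count=3
After op 6 (read()): arr=[12 6 8 7 _ _] head=2 tail=4 count=2
After op 7 (write(16)): arr=[12 6 8 7 16 _] head=2 tail=5 count=3
After op 8 (write(15)): arr=[12 6 8 7 16 15] head=2 tail=0 count=4

Answer: 8 7 16 15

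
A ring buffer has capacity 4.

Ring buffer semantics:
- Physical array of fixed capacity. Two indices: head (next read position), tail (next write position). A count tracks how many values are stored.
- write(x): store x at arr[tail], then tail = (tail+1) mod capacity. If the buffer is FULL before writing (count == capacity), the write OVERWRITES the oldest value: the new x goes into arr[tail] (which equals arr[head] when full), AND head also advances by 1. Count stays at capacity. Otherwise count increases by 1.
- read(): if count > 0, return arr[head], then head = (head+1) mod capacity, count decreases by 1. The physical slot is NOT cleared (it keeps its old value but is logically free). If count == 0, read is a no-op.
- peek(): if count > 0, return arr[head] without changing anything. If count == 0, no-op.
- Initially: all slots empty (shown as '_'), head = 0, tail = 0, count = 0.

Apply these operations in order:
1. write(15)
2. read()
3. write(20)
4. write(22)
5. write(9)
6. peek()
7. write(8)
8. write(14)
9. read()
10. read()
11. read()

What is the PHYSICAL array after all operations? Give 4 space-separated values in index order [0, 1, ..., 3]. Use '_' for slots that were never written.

After op 1 (write(15)): arr=[15 _ _ _] head=0 tail=1 count=1
After op 2 (read()): arr=[15 _ _ _] head=1 tail=1 count=0
After op 3 (write(20)): arr=[15 20 _ _] head=1 tail=2 count=1
After op 4 (write(22)): arr=[15 20 22 _] head=1 tail=3 count=2
After op 5 (write(9)): arr=[15 20 22 9] head=1 tail=0 count=3
After op 6 (peek()): arr=[15 20 22 9] head=1 tail=0 count=3
After op 7 (write(8)): arr=[8 20 22 9] head=1 tail=1 count=4
After op 8 (write(14)): arr=[8 14 22 9] head=2 tail=2 count=4
After op 9 (read()): arr=[8 14 22 9] head=3 tail=2 count=3
After op 10 (read()): arr=[8 14 22 9] head=0 tail=2 count=2
After op 11 (read()): arr=[8 14 22 9] head=1 tail=2 count=1

Answer: 8 14 22 9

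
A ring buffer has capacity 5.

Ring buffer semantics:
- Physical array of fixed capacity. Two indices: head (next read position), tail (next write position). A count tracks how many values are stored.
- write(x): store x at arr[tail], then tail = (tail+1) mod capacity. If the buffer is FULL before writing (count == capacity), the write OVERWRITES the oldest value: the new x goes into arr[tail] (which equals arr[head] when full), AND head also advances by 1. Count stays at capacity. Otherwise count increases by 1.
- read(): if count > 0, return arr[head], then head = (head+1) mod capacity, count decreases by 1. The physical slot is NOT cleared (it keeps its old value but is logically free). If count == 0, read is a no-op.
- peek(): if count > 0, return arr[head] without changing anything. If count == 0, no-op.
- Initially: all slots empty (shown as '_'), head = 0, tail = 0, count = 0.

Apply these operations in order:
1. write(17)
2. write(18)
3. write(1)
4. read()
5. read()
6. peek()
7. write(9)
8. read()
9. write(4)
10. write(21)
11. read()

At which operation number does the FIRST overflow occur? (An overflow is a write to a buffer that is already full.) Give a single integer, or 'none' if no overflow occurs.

Answer: none

Derivation:
After op 1 (write(17)): arr=[17 _ _ _ _] head=0 tail=1 count=1
After op 2 (write(18)): arr=[17 18 _ _ _] head=0 tail=2 count=2
After op 3 (write(1)): arr=[17 18 1 _ _] head=0 tail=3 count=3
After op 4 (read()): arr=[17 18 1 _ _] head=1 tail=3 count=2
After op 5 (read()): arr=[17 18 1 _ _] head=2 tail=3 count=1
After op 6 (peek()): arr=[17 18 1 _ _] head=2 tail=3 count=1
After op 7 (write(9)): arr=[17 18 1 9 _] head=2 tail=4 count=2
After op 8 (read()): arr=[17 18 1 9 _] head=3 tail=4 count=1
After op 9 (write(4)): arr=[17 18 1 9 4] head=3 tail=0 count=2
After op 10 (write(21)): arr=[21 18 1 9 4] head=3 tail=1 count=3
After op 11 (read()): arr=[21 18 1 9 4] head=4 tail=1 count=2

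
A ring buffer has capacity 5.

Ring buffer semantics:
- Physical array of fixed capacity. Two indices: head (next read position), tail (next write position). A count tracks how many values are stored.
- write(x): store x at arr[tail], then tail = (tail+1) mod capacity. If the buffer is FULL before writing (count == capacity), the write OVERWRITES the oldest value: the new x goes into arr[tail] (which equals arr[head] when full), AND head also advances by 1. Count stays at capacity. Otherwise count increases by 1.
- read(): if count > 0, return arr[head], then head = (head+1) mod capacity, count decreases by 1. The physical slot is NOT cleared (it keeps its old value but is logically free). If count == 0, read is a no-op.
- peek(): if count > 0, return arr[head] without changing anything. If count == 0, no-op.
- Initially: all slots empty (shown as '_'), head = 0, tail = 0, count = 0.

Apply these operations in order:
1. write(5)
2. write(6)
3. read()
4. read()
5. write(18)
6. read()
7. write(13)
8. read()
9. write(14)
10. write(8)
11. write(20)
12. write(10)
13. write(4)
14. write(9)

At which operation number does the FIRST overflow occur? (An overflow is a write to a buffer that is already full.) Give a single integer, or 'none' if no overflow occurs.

After op 1 (write(5)): arr=[5 _ _ _ _] head=0 tail=1 count=1
After op 2 (write(6)): arr=[5 6 _ _ _] head=0 tail=2 count=2
After op 3 (read()): arr=[5 6 _ _ _] head=1 tail=2 count=1
After op 4 (read()): arr=[5 6 _ _ _] head=2 tail=2 count=0
After op 5 (write(18)): arr=[5 6 18 _ _] head=2 tail=3 count=1
After op 6 (read()): arr=[5 6 18 _ _] head=3 tail=3 count=0
After op 7 (write(13)): arr=[5 6 18 13 _] head=3 tail=4 count=1
After op 8 (read()): arr=[5 6 18 13 _] head=4 tail=4 count=0
After op 9 (write(14)): arr=[5 6 18 13 14] head=4 tail=0 count=1
After op 10 (write(8)): arr=[8 6 18 13 14] head=4 tail=1 count=2
After op 11 (write(20)): arr=[8 20 18 13 14] head=4 tail=2 count=3
After op 12 (write(10)): arr=[8 20 10 13 14] head=4 tail=3 count=4
After op 13 (write(4)): arr=[8 20 10 4 14] head=4 tail=4 count=5
After op 14 (write(9)): arr=[8 20 10 4 9] head=0 tail=0 count=5

Answer: 14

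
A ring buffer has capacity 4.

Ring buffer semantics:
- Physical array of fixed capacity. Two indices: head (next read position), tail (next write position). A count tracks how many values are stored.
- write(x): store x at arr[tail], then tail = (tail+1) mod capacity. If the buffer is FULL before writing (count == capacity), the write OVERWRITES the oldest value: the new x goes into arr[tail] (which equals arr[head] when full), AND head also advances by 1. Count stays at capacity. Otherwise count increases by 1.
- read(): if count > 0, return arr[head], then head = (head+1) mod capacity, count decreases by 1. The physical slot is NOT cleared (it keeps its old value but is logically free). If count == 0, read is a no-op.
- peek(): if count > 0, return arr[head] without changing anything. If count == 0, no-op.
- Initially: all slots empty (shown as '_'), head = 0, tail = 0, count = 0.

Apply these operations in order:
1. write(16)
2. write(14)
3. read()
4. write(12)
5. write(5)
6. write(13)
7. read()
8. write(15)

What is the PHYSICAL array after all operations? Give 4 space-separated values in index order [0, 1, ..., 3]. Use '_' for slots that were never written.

Answer: 13 15 12 5

Derivation:
After op 1 (write(16)): arr=[16 _ _ _] head=0 tail=1 count=1
After op 2 (write(14)): arr=[16 14 _ _] head=0 tail=2 count=2
After op 3 (read()): arr=[16 14 _ _] head=1 tail=2 count=1
After op 4 (write(12)): arr=[16 14 12 _] head=1 tail=3 count=2
After op 5 (write(5)): arr=[16 14 12 5] head=1 tail=0 count=3
After op 6 (write(13)): arr=[13 14 12 5] head=1 tail=1 count=4
After op 7 (read()): arr=[13 14 12 5] head=2 tail=1 count=3
After op 8 (write(15)): arr=[13 15 12 5] head=2 tail=2 count=4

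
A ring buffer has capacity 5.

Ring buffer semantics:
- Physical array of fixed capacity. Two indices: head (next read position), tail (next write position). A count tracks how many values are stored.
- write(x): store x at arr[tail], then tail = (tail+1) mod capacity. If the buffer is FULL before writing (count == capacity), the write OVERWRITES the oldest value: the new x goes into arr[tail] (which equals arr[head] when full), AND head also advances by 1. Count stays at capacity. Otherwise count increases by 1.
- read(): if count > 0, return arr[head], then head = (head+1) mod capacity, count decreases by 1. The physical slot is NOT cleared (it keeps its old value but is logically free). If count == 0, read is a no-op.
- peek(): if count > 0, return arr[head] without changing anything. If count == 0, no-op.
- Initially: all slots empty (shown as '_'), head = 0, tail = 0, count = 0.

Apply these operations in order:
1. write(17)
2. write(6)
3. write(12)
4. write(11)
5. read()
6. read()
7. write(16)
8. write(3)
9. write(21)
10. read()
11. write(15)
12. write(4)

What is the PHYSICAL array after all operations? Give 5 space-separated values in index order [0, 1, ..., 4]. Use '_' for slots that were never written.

Answer: 3 21 15 4 16

Derivation:
After op 1 (write(17)): arr=[17 _ _ _ _] head=0 tail=1 count=1
After op 2 (write(6)): arr=[17 6 _ _ _] head=0 tail=2 count=2
After op 3 (write(12)): arr=[17 6 12 _ _] head=0 tail=3 count=3
After op 4 (write(11)): arr=[17 6 12 11 _] head=0 tail=4 count=4
After op 5 (read()): arr=[17 6 12 11 _] head=1 tail=4 count=3
After op 6 (read()): arr=[17 6 12 11 _] head=2 tail=4 count=2
After op 7 (write(16)): arr=[17 6 12 11 16] head=2 tail=0 count=3
After op 8 (write(3)): arr=[3 6 12 11 16] head=2 tail=1 count=4
After op 9 (write(21)): arr=[3 21 12 11 16] head=2 tail=2 count=5
After op 10 (read()): arr=[3 21 12 11 16] head=3 tail=2 count=4
After op 11 (write(15)): arr=[3 21 15 11 16] head=3 tail=3 count=5
After op 12 (write(4)): arr=[3 21 15 4 16] head=4 tail=4 count=5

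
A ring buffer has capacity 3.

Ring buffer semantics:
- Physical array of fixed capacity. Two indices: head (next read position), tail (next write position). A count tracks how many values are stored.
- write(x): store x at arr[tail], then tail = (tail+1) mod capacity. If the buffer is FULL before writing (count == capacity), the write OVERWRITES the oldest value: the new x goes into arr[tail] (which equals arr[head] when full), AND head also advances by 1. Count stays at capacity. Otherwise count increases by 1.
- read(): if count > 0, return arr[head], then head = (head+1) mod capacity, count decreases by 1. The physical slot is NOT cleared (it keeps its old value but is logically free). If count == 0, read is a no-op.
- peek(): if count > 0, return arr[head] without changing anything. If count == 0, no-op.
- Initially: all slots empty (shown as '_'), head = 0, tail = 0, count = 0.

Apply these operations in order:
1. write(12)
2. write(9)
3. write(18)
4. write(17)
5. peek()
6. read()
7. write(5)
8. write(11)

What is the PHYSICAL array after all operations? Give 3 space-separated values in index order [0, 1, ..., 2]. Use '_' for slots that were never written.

Answer: 17 5 11

Derivation:
After op 1 (write(12)): arr=[12 _ _] head=0 tail=1 count=1
After op 2 (write(9)): arr=[12 9 _] head=0 tail=2 count=2
After op 3 (write(18)): arr=[12 9 18] head=0 tail=0 count=3
After op 4 (write(17)): arr=[17 9 18] head=1 tail=1 count=3
After op 5 (peek()): arr=[17 9 18] head=1 tail=1 count=3
After op 6 (read()): arr=[17 9 18] head=2 tail=1 count=2
After op 7 (write(5)): arr=[17 5 18] head=2 tail=2 count=3
After op 8 (write(11)): arr=[17 5 11] head=0 tail=0 count=3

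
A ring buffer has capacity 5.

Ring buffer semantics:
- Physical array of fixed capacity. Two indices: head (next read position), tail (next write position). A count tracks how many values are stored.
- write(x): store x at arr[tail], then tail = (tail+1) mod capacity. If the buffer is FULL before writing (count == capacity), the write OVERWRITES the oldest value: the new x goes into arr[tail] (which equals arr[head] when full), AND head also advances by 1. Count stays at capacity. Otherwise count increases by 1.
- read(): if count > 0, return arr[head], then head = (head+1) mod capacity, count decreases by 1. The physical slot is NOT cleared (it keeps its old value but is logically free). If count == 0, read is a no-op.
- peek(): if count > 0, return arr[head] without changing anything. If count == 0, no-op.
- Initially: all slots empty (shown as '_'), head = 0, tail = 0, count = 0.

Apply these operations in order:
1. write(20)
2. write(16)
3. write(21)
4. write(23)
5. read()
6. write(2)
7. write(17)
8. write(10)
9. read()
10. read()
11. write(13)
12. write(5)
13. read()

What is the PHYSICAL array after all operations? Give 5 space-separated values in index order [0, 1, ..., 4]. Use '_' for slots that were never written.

After op 1 (write(20)): arr=[20 _ _ _ _] head=0 tail=1 count=1
After op 2 (write(16)): arr=[20 16 _ _ _] head=0 tail=2 count=2
After op 3 (write(21)): arr=[20 16 21 _ _] head=0 tail=3 count=3
After op 4 (write(23)): arr=[20 16 21 23 _] head=0 tail=4 count=4
After op 5 (read()): arr=[20 16 21 23 _] head=1 tail=4 count=3
After op 6 (write(2)): arr=[20 16 21 23 2] head=1 tail=0 count=4
After op 7 (write(17)): arr=[17 16 21 23 2] head=1 tail=1 count=5
After op 8 (write(10)): arr=[17 10 21 23 2] head=2 tail=2 count=5
After op 9 (read()): arr=[17 10 21 23 2] head=3 tail=2 count=4
After op 10 (read()): arr=[17 10 21 23 2] head=4 tail=2 count=3
After op 11 (write(13)): arr=[17 10 13 23 2] head=4 tail=3 count=4
After op 12 (write(5)): arr=[17 10 13 5 2] head=4 tail=4 count=5
After op 13 (read()): arr=[17 10 13 5 2] head=0 tail=4 count=4

Answer: 17 10 13 5 2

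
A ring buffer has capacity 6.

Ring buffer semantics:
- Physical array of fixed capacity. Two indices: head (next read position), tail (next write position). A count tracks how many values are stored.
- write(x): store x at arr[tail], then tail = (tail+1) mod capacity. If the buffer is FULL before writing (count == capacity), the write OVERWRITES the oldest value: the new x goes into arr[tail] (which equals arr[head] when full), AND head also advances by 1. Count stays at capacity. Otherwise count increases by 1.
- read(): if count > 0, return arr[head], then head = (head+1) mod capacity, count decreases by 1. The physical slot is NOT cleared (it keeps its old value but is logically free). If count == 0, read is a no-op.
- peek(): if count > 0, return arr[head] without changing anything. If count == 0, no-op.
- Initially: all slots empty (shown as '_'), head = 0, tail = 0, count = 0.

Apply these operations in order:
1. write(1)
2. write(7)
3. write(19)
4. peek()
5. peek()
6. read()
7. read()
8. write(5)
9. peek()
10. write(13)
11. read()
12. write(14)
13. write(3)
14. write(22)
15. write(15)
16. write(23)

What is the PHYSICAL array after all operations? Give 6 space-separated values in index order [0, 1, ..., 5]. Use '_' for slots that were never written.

After op 1 (write(1)): arr=[1 _ _ _ _ _] head=0 tail=1 count=1
After op 2 (write(7)): arr=[1 7 _ _ _ _] head=0 tail=2 count=2
After op 3 (write(19)): arr=[1 7 19 _ _ _] head=0 tail=3 count=3
After op 4 (peek()): arr=[1 7 19 _ _ _] head=0 tail=3 count=3
After op 5 (peek()): arr=[1 7 19 _ _ _] head=0 tail=3 count=3
After op 6 (read()): arr=[1 7 19 _ _ _] head=1 tail=3 count=2
After op 7 (read()): arr=[1 7 19 _ _ _] head=2 tail=3 count=1
After op 8 (write(5)): arr=[1 7 19 5 _ _] head=2 tail=4 count=2
After op 9 (peek()): arr=[1 7 19 5 _ _] head=2 tail=4 count=2
After op 10 (write(13)): arr=[1 7 19 5 13 _] head=2 tail=5 count=3
After op 11 (read()): arr=[1 7 19 5 13 _] head=3 tail=5 count=2
After op 12 (write(14)): arr=[1 7 19 5 13 14] head=3 tail=0 count=3
After op 13 (write(3)): arr=[3 7 19 5 13 14] head=3 tail=1 count=4
After op 14 (write(22)): arr=[3 22 19 5 13 14] head=3 tail=2 count=5
After op 15 (write(15)): arr=[3 22 15 5 13 14] head=3 tail=3 count=6
After op 16 (write(23)): arr=[3 22 15 23 13 14] head=4 tail=4 count=6

Answer: 3 22 15 23 13 14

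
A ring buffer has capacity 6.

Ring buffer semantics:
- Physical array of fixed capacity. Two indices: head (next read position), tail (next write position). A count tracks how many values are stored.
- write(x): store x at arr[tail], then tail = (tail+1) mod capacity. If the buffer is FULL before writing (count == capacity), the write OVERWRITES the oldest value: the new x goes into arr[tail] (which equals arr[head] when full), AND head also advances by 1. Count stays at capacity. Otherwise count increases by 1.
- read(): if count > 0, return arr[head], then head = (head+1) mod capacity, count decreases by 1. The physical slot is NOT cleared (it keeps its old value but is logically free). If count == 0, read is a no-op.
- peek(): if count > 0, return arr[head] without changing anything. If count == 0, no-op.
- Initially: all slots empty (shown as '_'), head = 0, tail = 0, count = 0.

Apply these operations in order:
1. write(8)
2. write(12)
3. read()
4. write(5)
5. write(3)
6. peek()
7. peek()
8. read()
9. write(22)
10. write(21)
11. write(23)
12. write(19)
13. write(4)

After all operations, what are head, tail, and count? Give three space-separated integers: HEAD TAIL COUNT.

Answer: 3 3 6

Derivation:
After op 1 (write(8)): arr=[8 _ _ _ _ _] head=0 tail=1 count=1
After op 2 (write(12)): arr=[8 12 _ _ _ _] head=0 tail=2 count=2
After op 3 (read()): arr=[8 12 _ _ _ _] head=1 tail=2 count=1
After op 4 (write(5)): arr=[8 12 5 _ _ _] head=1 tail=3 count=2
After op 5 (write(3)): arr=[8 12 5 3 _ _] head=1 tail=4 count=3
After op 6 (peek()): arr=[8 12 5 3 _ _] head=1 tail=4 count=3
After op 7 (peek()): arr=[8 12 5 3 _ _] head=1 tail=4 count=3
After op 8 (read()): arr=[8 12 5 3 _ _] head=2 tail=4 count=2
After op 9 (write(22)): arr=[8 12 5 3 22 _] head=2 tail=5 count=3
After op 10 (write(21)): arr=[8 12 5 3 22 21] head=2 tail=0 count=4
After op 11 (write(23)): arr=[23 12 5 3 22 21] head=2 tail=1 count=5
After op 12 (write(19)): arr=[23 19 5 3 22 21] head=2 tail=2 count=6
After op 13 (write(4)): arr=[23 19 4 3 22 21] head=3 tail=3 count=6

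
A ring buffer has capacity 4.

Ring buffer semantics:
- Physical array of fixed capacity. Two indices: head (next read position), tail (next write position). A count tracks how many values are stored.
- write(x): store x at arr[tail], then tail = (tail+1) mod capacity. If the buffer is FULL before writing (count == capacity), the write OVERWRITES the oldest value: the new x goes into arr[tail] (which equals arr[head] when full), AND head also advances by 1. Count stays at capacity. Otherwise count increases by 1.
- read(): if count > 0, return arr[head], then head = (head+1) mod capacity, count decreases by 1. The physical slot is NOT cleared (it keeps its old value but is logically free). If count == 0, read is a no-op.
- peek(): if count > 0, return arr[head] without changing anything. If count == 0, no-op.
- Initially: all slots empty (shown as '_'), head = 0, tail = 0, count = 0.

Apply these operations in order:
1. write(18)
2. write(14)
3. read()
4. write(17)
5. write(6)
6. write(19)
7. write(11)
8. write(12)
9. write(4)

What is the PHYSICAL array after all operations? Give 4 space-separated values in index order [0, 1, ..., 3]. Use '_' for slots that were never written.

After op 1 (write(18)): arr=[18 _ _ _] head=0 tail=1 count=1
After op 2 (write(14)): arr=[18 14 _ _] head=0 tail=2 count=2
After op 3 (read()): arr=[18 14 _ _] head=1 tail=2 count=1
After op 4 (write(17)): arr=[18 14 17 _] head=1 tail=3 count=2
After op 5 (write(6)): arr=[18 14 17 6] head=1 tail=0 count=3
After op 6 (write(19)): arr=[19 14 17 6] head=1 tail=1 count=4
After op 7 (write(11)): arr=[19 11 17 6] head=2 tail=2 count=4
After op 8 (write(12)): arr=[19 11 12 6] head=3 tail=3 count=4
After op 9 (write(4)): arr=[19 11 12 4] head=0 tail=0 count=4

Answer: 19 11 12 4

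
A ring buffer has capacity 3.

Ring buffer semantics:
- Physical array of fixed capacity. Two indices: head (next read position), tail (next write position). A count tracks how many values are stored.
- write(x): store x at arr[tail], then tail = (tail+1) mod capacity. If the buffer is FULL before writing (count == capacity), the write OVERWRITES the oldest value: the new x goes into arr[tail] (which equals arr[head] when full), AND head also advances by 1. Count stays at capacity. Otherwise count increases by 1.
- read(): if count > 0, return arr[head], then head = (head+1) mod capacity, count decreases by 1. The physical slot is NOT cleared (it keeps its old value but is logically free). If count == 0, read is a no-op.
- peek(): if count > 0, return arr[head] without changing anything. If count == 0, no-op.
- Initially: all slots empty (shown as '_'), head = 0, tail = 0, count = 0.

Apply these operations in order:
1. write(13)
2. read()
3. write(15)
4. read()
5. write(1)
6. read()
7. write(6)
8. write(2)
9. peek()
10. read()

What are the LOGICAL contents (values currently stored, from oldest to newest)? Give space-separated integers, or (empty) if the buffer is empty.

After op 1 (write(13)): arr=[13 _ _] head=0 tail=1 count=1
After op 2 (read()): arr=[13 _ _] head=1 tail=1 count=0
After op 3 (write(15)): arr=[13 15 _] head=1 tail=2 count=1
After op 4 (read()): arr=[13 15 _] head=2 tail=2 count=0
After op 5 (write(1)): arr=[13 15 1] head=2 tail=0 count=1
After op 6 (read()): arr=[13 15 1] head=0 tail=0 count=0
After op 7 (write(6)): arr=[6 15 1] head=0 tail=1 count=1
After op 8 (write(2)): arr=[6 2 1] head=0 tail=2 count=2
After op 9 (peek()): arr=[6 2 1] head=0 tail=2 count=2
After op 10 (read()): arr=[6 2 1] head=1 tail=2 count=1

Answer: 2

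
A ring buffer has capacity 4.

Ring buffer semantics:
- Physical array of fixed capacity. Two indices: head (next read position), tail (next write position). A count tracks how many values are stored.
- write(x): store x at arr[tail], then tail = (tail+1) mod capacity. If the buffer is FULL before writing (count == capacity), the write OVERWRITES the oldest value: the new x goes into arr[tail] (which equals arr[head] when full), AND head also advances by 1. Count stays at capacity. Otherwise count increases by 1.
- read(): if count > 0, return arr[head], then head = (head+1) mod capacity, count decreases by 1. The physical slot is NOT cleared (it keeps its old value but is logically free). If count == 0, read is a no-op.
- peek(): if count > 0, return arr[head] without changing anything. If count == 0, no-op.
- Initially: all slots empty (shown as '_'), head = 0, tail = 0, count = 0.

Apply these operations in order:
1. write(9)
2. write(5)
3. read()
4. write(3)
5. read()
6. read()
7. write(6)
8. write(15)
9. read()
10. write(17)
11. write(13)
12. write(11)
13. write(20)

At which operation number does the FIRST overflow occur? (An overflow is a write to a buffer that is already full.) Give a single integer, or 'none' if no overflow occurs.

After op 1 (write(9)): arr=[9 _ _ _] head=0 tail=1 count=1
After op 2 (write(5)): arr=[9 5 _ _] head=0 tail=2 count=2
After op 3 (read()): arr=[9 5 _ _] head=1 tail=2 count=1
After op 4 (write(3)): arr=[9 5 3 _] head=1 tail=3 count=2
After op 5 (read()): arr=[9 5 3 _] head=2 tail=3 count=1
After op 6 (read()): arr=[9 5 3 _] head=3 tail=3 count=0
After op 7 (write(6)): arr=[9 5 3 6] head=3 tail=0 count=1
After op 8 (write(15)): arr=[15 5 3 6] head=3 tail=1 count=2
After op 9 (read()): arr=[15 5 3 6] head=0 tail=1 count=1
After op 10 (write(17)): arr=[15 17 3 6] head=0 tail=2 count=2
After op 11 (write(13)): arr=[15 17 13 6] head=0 tail=3 count=3
After op 12 (write(11)): arr=[15 17 13 11] head=0 tail=0 count=4
After op 13 (write(20)): arr=[20 17 13 11] head=1 tail=1 count=4

Answer: 13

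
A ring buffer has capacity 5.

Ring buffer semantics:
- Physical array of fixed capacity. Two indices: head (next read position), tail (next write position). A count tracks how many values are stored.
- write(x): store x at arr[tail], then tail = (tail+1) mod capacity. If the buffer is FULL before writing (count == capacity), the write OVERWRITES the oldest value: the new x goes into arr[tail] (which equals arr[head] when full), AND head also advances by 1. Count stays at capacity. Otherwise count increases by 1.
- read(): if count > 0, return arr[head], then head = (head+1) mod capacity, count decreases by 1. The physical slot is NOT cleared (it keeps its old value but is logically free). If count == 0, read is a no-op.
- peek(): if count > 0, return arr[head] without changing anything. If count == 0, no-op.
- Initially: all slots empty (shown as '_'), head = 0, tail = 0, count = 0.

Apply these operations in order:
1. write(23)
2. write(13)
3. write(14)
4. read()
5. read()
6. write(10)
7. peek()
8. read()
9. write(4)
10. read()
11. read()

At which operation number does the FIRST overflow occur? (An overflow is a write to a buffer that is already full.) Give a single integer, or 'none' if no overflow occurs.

After op 1 (write(23)): arr=[23 _ _ _ _] head=0 tail=1 count=1
After op 2 (write(13)): arr=[23 13 _ _ _] head=0 tail=2 count=2
After op 3 (write(14)): arr=[23 13 14 _ _] head=0 tail=3 count=3
After op 4 (read()): arr=[23 13 14 _ _] head=1 tail=3 count=2
After op 5 (read()): arr=[23 13 14 _ _] head=2 tail=3 count=1
After op 6 (write(10)): arr=[23 13 14 10 _] head=2 tail=4 count=2
After op 7 (peek()): arr=[23 13 14 10 _] head=2 tail=4 count=2
After op 8 (read()): arr=[23 13 14 10 _] head=3 tail=4 count=1
After op 9 (write(4)): arr=[23 13 14 10 4] head=3 tail=0 count=2
After op 10 (read()): arr=[23 13 14 10 4] head=4 tail=0 count=1
After op 11 (read()): arr=[23 13 14 10 4] head=0 tail=0 count=0

Answer: none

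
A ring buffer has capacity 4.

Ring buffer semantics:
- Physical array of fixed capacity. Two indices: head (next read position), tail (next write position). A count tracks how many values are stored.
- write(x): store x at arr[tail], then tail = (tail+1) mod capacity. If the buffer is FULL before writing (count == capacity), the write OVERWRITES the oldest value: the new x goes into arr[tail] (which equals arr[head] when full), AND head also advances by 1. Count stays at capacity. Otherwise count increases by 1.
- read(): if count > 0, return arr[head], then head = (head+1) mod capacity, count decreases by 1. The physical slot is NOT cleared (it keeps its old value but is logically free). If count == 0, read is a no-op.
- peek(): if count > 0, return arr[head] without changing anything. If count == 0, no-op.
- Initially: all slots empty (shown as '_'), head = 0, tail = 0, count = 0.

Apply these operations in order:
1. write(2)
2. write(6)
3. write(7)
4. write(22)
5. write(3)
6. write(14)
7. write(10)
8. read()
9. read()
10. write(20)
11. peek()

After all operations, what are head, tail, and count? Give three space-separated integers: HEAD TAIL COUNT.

Answer: 1 0 3

Derivation:
After op 1 (write(2)): arr=[2 _ _ _] head=0 tail=1 count=1
After op 2 (write(6)): arr=[2 6 _ _] head=0 tail=2 count=2
After op 3 (write(7)): arr=[2 6 7 _] head=0 tail=3 count=3
After op 4 (write(22)): arr=[2 6 7 22] head=0 tail=0 count=4
After op 5 (write(3)): arr=[3 6 7 22] head=1 tail=1 count=4
After op 6 (write(14)): arr=[3 14 7 22] head=2 tail=2 count=4
After op 7 (write(10)): arr=[3 14 10 22] head=3 tail=3 count=4
After op 8 (read()): arr=[3 14 10 22] head=0 tail=3 count=3
After op 9 (read()): arr=[3 14 10 22] head=1 tail=3 count=2
After op 10 (write(20)): arr=[3 14 10 20] head=1 tail=0 count=3
After op 11 (peek()): arr=[3 14 10 20] head=1 tail=0 count=3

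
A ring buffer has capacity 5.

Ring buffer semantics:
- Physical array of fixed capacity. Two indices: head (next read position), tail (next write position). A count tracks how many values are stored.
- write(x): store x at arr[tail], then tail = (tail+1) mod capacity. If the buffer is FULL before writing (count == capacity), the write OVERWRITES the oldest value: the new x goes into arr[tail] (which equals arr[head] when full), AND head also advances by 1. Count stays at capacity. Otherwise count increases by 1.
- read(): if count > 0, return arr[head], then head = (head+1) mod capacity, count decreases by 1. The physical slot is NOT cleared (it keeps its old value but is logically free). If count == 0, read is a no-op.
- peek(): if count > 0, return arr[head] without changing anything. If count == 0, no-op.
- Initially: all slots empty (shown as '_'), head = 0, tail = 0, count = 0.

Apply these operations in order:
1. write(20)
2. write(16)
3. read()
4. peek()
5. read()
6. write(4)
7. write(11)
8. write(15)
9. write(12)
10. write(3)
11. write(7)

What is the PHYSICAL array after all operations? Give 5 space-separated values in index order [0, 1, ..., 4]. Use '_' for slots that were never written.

After op 1 (write(20)): arr=[20 _ _ _ _] head=0 tail=1 count=1
After op 2 (write(16)): arr=[20 16 _ _ _] head=0 tail=2 count=2
After op 3 (read()): arr=[20 16 _ _ _] head=1 tail=2 count=1
After op 4 (peek()): arr=[20 16 _ _ _] head=1 tail=2 count=1
After op 5 (read()): arr=[20 16 _ _ _] head=2 tail=2 count=0
After op 6 (write(4)): arr=[20 16 4 _ _] head=2 tail=3 count=1
After op 7 (write(11)): arr=[20 16 4 11 _] head=2 tail=4 count=2
After op 8 (write(15)): arr=[20 16 4 11 15] head=2 tail=0 count=3
After op 9 (write(12)): arr=[12 16 4 11 15] head=2 tail=1 count=4
After op 10 (write(3)): arr=[12 3 4 11 15] head=2 tail=2 count=5
After op 11 (write(7)): arr=[12 3 7 11 15] head=3 tail=3 count=5

Answer: 12 3 7 11 15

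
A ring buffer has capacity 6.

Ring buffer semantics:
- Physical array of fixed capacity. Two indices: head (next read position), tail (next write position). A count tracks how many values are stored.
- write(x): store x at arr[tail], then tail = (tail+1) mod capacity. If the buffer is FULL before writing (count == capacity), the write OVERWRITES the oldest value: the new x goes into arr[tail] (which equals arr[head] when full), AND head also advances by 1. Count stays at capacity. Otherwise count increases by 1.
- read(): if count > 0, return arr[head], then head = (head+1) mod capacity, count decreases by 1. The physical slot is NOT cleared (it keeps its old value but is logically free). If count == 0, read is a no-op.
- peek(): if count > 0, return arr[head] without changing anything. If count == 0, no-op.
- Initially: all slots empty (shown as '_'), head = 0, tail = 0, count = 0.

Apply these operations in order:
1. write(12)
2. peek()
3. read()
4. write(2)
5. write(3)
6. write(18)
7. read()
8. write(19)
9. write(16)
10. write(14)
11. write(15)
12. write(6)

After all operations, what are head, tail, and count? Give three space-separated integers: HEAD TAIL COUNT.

Answer: 3 3 6

Derivation:
After op 1 (write(12)): arr=[12 _ _ _ _ _] head=0 tail=1 count=1
After op 2 (peek()): arr=[12 _ _ _ _ _] head=0 tail=1 count=1
After op 3 (read()): arr=[12 _ _ _ _ _] head=1 tail=1 count=0
After op 4 (write(2)): arr=[12 2 _ _ _ _] head=1 tail=2 count=1
After op 5 (write(3)): arr=[12 2 3 _ _ _] head=1 tail=3 count=2
After op 6 (write(18)): arr=[12 2 3 18 _ _] head=1 tail=4 count=3
After op 7 (read()): arr=[12 2 3 18 _ _] head=2 tail=4 count=2
After op 8 (write(19)): arr=[12 2 3 18 19 _] head=2 tail=5 count=3
After op 9 (write(16)): arr=[12 2 3 18 19 16] head=2 tail=0 count=4
After op 10 (write(14)): arr=[14 2 3 18 19 16] head=2 tail=1 count=5
After op 11 (write(15)): arr=[14 15 3 18 19 16] head=2 tail=2 count=6
After op 12 (write(6)): arr=[14 15 6 18 19 16] head=3 tail=3 count=6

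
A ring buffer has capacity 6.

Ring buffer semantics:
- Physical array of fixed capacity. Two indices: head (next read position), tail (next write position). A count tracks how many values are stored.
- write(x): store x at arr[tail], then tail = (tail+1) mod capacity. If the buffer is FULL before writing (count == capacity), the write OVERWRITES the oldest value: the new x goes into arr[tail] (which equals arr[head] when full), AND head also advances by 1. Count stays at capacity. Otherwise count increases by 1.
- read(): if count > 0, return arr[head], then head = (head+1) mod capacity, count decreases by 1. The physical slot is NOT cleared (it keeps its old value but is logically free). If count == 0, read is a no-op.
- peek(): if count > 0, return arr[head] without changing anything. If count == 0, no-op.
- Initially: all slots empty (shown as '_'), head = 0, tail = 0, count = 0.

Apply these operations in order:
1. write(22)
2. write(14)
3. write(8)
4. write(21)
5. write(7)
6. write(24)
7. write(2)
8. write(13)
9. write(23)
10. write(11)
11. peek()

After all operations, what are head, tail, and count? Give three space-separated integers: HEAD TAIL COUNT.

Answer: 4 4 6

Derivation:
After op 1 (write(22)): arr=[22 _ _ _ _ _] head=0 tail=1 count=1
After op 2 (write(14)): arr=[22 14 _ _ _ _] head=0 tail=2 count=2
After op 3 (write(8)): arr=[22 14 8 _ _ _] head=0 tail=3 count=3
After op 4 (write(21)): arr=[22 14 8 21 _ _] head=0 tail=4 count=4
After op 5 (write(7)): arr=[22 14 8 21 7 _] head=0 tail=5 count=5
After op 6 (write(24)): arr=[22 14 8 21 7 24] head=0 tail=0 count=6
After op 7 (write(2)): arr=[2 14 8 21 7 24] head=1 tail=1 count=6
After op 8 (write(13)): arr=[2 13 8 21 7 24] head=2 tail=2 count=6
After op 9 (write(23)): arr=[2 13 23 21 7 24] head=3 tail=3 count=6
After op 10 (write(11)): arr=[2 13 23 11 7 24] head=4 tail=4 count=6
After op 11 (peek()): arr=[2 13 23 11 7 24] head=4 tail=4 count=6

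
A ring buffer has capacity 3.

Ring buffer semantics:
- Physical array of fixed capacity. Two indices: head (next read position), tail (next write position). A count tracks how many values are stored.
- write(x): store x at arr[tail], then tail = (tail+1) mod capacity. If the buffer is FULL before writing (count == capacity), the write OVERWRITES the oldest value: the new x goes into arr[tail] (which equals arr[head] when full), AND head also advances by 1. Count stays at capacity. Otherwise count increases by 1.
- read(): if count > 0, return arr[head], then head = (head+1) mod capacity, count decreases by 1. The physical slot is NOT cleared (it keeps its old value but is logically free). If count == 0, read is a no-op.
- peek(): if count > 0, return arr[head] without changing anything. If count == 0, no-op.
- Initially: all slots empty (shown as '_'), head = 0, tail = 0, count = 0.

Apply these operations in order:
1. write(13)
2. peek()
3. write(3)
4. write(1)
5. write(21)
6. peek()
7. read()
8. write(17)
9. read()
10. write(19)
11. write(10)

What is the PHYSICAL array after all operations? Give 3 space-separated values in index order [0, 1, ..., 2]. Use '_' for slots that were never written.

Answer: 10 17 19

Derivation:
After op 1 (write(13)): arr=[13 _ _] head=0 tail=1 count=1
After op 2 (peek()): arr=[13 _ _] head=0 tail=1 count=1
After op 3 (write(3)): arr=[13 3 _] head=0 tail=2 count=2
After op 4 (write(1)): arr=[13 3 1] head=0 tail=0 count=3
After op 5 (write(21)): arr=[21 3 1] head=1 tail=1 count=3
After op 6 (peek()): arr=[21 3 1] head=1 tail=1 count=3
After op 7 (read()): arr=[21 3 1] head=2 tail=1 count=2
After op 8 (write(17)): arr=[21 17 1] head=2 tail=2 count=3
After op 9 (read()): arr=[21 17 1] head=0 tail=2 count=2
After op 10 (write(19)): arr=[21 17 19] head=0 tail=0 count=3
After op 11 (write(10)): arr=[10 17 19] head=1 tail=1 count=3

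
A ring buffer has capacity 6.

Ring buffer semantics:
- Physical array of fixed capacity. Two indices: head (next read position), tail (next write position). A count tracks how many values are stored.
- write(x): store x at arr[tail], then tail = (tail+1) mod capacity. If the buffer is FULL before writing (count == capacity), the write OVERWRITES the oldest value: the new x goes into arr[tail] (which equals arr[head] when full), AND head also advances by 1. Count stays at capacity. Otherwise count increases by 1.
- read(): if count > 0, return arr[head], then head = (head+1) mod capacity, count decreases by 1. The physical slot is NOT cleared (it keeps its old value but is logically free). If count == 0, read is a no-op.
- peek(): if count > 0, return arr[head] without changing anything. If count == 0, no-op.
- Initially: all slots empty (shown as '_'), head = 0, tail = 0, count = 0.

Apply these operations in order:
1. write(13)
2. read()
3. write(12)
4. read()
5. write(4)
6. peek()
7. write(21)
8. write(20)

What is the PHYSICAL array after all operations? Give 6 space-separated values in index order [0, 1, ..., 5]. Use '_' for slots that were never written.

After op 1 (write(13)): arr=[13 _ _ _ _ _] head=0 tail=1 count=1
After op 2 (read()): arr=[13 _ _ _ _ _] head=1 tail=1 count=0
After op 3 (write(12)): arr=[13 12 _ _ _ _] head=1 tail=2 count=1
After op 4 (read()): arr=[13 12 _ _ _ _] head=2 tail=2 count=0
After op 5 (write(4)): arr=[13 12 4 _ _ _] head=2 tail=3 count=1
After op 6 (peek()): arr=[13 12 4 _ _ _] head=2 tail=3 count=1
After op 7 (write(21)): arr=[13 12 4 21 _ _] head=2 tail=4 count=2
After op 8 (write(20)): arr=[13 12 4 21 20 _] head=2 tail=5 count=3

Answer: 13 12 4 21 20 _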